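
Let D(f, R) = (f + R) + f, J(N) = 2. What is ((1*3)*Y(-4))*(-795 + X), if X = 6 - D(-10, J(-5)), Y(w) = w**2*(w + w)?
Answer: 296064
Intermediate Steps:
D(f, R) = R + 2*f (D(f, R) = (R + f) + f = R + 2*f)
Y(w) = 2*w**3 (Y(w) = w**2*(2*w) = 2*w**3)
X = 24 (X = 6 - (2 + 2*(-10)) = 6 - (2 - 20) = 6 - 1*(-18) = 6 + 18 = 24)
((1*3)*Y(-4))*(-795 + X) = ((1*3)*(2*(-4)**3))*(-795 + 24) = (3*(2*(-64)))*(-771) = (3*(-128))*(-771) = -384*(-771) = 296064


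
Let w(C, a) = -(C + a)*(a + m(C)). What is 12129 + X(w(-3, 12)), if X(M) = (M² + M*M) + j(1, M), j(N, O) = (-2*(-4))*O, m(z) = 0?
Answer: 34593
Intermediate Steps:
j(N, O) = 8*O
w(C, a) = -a*(C + a) (w(C, a) = -(C + a)*(a + 0) = -(C + a)*a = -a*(C + a))
X(M) = 2*M² + 8*M (X(M) = (M² + M*M) + 8*M = (M² + M²) + 8*M = 2*M² + 8*M)
12129 + X(w(-3, 12)) = 12129 + 2*(12*(-1*(-3) - 1*12))*(4 + 12*(-1*(-3) - 1*12)) = 12129 + 2*(12*(3 - 12))*(4 + 12*(3 - 12)) = 12129 + 2*(12*(-9))*(4 + 12*(-9)) = 12129 + 2*(-108)*(4 - 108) = 12129 + 2*(-108)*(-104) = 12129 + 22464 = 34593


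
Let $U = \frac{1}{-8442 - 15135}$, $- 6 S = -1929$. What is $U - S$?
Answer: $- \frac{15160013}{47154} \approx -321.5$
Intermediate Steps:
$S = \frac{643}{2}$ ($S = \left(- \frac{1}{6}\right) \left(-1929\right) = \frac{643}{2} \approx 321.5$)
$U = - \frac{1}{23577}$ ($U = \frac{1}{-23577} = - \frac{1}{23577} \approx -4.2414 \cdot 10^{-5}$)
$U - S = - \frac{1}{23577} - \frac{643}{2} = - \frac{15160013}{47154}$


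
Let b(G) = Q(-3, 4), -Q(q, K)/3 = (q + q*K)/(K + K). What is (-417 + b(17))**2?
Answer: 10830681/64 ≈ 1.6923e+5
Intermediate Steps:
Q(q, K) = -3*(q + K*q)/(2*K) (Q(q, K) = -3*(q + q*K)/(K + K) = -3*(q + K*q)/(2*K))
b(G) = 45/8 (b(G) = -3/2*(-3)*(1 + 4)/4 = -3/2*(-3)*1/4*5 = 45/8)
(-417 + b(17))**2 = (-417 + 45/8)**2 = (-3291/8)**2 = 10830681/64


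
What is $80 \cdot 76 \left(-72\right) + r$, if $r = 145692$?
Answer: $-292068$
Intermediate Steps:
$80 \cdot 76 \left(-72\right) + r = 80 \cdot 76 \left(-72\right) + 145692 = 6080 \left(-72\right) + 145692 = -437760 + 145692 = -292068$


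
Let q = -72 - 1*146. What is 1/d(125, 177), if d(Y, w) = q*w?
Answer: -1/38586 ≈ -2.5916e-5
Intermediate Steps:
q = -218 (q = -72 - 146 = -218)
d(Y, w) = -218*w
1/d(125, 177) = 1/(-218*177) = 1/(-38586) = -1/38586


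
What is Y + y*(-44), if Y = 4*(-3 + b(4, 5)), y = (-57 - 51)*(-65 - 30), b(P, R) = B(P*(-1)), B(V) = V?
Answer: -451468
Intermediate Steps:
b(P, R) = -P (b(P, R) = P*(-1) = -P)
y = 10260 (y = -108*(-95) = 10260)
Y = -28 (Y = 4*(-3 - 1*4) = 4*(-3 - 4) = 4*(-7) = -28)
Y + y*(-44) = -28 + 10260*(-44) = -28 - 451440 = -451468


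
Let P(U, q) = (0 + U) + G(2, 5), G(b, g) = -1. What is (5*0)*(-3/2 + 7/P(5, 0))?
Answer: 0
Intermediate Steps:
P(U, q) = -1 + U (P(U, q) = (0 + U) - 1 = U - 1 = -1 + U)
(5*0)*(-3/2 + 7/P(5, 0)) = (5*0)*(-3/2 + 7/(-1 + 5)) = 0*(-3*½ + 7/4) = 0*(-3/2 + 7*(¼)) = 0*(-3/2 + 7/4) = 0*(¼) = 0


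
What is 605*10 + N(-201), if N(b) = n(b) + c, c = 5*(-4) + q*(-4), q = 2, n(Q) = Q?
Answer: 5821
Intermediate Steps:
c = -28 (c = 5*(-4) + 2*(-4) = -20 - 8 = -28)
N(b) = -28 + b (N(b) = b - 28 = -28 + b)
605*10 + N(-201) = 605*10 + (-28 - 201) = 6050 - 229 = 5821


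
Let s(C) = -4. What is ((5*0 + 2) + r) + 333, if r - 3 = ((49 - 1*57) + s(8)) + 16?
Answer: 342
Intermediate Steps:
r = 7 (r = 3 + (((49 - 1*57) - 4) + 16) = 3 + (((49 - 57) - 4) + 16) = 3 + ((-8 - 4) + 16) = 3 + (-12 + 16) = 3 + 4 = 7)
((5*0 + 2) + r) + 333 = ((5*0 + 2) + 7) + 333 = ((0 + 2) + 7) + 333 = (2 + 7) + 333 = 9 + 333 = 342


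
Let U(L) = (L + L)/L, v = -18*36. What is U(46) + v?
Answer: -646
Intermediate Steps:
v = -648
U(L) = 2 (U(L) = (2*L)/L = 2)
U(46) + v = 2 - 648 = -646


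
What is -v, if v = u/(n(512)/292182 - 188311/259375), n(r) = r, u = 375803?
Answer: 14240059981434375/27444142301 ≈ 5.1887e+5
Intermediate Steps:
v = -14240059981434375/27444142301 (v = 375803/(512/292182 - 188311/259375) = 375803/(512*(1/292182) - 188311*1/259375) = 375803/(256/146091 - 188311/259375) = 375803/(-27444142301/37892353125) = 375803*(-37892353125/27444142301) = -14240059981434375/27444142301 ≈ -5.1887e+5)
-v = -1*(-14240059981434375/27444142301) = 14240059981434375/27444142301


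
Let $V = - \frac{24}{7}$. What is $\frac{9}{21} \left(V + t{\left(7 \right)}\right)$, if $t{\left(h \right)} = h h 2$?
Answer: $\frac{1986}{49} \approx 40.531$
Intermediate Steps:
$V = - \frac{24}{7}$ ($V = \left(-24\right) \frac{1}{7} = - \frac{24}{7} \approx -3.4286$)
$t{\left(h \right)} = 2 h^{2}$ ($t{\left(h \right)} = h^{2} \cdot 2 = 2 h^{2}$)
$\frac{9}{21} \left(V + t{\left(7 \right)}\right) = \frac{9}{21} \left(- \frac{24}{7} + 2 \cdot 7^{2}\right) = 9 \cdot \frac{1}{21} \left(- \frac{24}{7} + 2 \cdot 49\right) = \frac{3 \left(- \frac{24}{7} + 98\right)}{7} = \frac{3}{7} \cdot \frac{662}{7} = \frac{1986}{49}$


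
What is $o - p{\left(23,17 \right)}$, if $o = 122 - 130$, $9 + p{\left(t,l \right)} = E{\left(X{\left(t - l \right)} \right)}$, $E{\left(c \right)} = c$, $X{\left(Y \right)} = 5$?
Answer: $-4$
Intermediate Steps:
$p{\left(t,l \right)} = -4$ ($p{\left(t,l \right)} = -9 + 5 = -4$)
$o = -8$
$o - p{\left(23,17 \right)} = -8 - -4 = -8 + 4 = -4$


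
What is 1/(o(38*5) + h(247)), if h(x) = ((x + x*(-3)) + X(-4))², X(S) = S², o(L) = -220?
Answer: 1/228264 ≈ 4.3809e-6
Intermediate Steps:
h(x) = (16 - 2*x)² (h(x) = ((x + x*(-3)) + (-4)²)² = ((x - 3*x) + 16)² = (-2*x + 16)² = (16 - 2*x)²)
1/(o(38*5) + h(247)) = 1/(-220 + 4*(-8 + 247)²) = 1/(-220 + 4*239²) = 1/(-220 + 4*57121) = 1/(-220 + 228484) = 1/228264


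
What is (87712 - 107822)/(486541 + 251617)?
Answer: -10055/369079 ≈ -0.027243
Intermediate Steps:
(87712 - 107822)/(486541 + 251617) = -20110/738158 = -20110*1/738158 = -10055/369079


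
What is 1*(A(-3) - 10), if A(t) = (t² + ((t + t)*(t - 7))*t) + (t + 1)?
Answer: -183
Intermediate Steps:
A(t) = 1 + t + t² + 2*t²*(-7 + t) (A(t) = (t² + ((2*t)*(-7 + t))*t) + (1 + t) = (t² + (2*t*(-7 + t))*t) + (1 + t) = (t² + 2*t²*(-7 + t)) + (1 + t) = 1 + t + t² + 2*t²*(-7 + t))
1*(A(-3) - 10) = 1*((1 - 3 - 13*(-3)² + 2*(-3)³) - 10) = 1*((1 - 3 - 13*9 + 2*(-27)) - 10) = 1*((1 - 3 - 117 - 54) - 10) = 1*(-173 - 10) = 1*(-183) = -183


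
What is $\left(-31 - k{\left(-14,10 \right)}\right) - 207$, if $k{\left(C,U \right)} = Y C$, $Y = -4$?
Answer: $-294$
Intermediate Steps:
$k{\left(C,U \right)} = - 4 C$
$\left(-31 - k{\left(-14,10 \right)}\right) - 207 = \left(-31 - \left(-4\right) \left(-14\right)\right) - 207 = \left(-31 - 56\right) - 207 = -87 - 207 = -294$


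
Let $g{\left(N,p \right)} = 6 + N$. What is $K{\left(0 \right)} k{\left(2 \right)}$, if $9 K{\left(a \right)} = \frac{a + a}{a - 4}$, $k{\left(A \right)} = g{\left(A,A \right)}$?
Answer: $0$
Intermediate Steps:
$k{\left(A \right)} = 6 + A$
$K{\left(a \right)} = \frac{2 a}{9 \left(-4 + a\right)}$ ($K{\left(a \right)} = \frac{\left(a + a\right) \frac{1}{a - 4}}{9} = \frac{2 a \frac{1}{-4 + a}}{9} = \frac{2 a}{9 \left(-4 + a\right)}$)
$K{\left(0 \right)} k{\left(2 \right)} = \frac{2}{9} \cdot 0 \frac{1}{-4 + 0} \left(6 + 2\right) = \frac{2}{9} \cdot 0 \frac{1}{-4} \cdot 8 = \frac{2}{9} \cdot 0 \left(- \frac{1}{4}\right) 8 = 0 \cdot 8 = 0$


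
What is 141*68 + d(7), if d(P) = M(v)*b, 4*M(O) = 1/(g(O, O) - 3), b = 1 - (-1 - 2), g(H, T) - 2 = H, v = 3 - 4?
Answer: 19175/2 ≈ 9587.5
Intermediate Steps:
v = -1
g(H, T) = 2 + H
b = 4 (b = 1 - (-3) = 1 - 1*(-3) = 1 + 3 = 4)
M(O) = 1/(4*(-1 + O)) (M(O) = 1/(4*((2 + O) - 3)) = 1/(4*(-1 + O)))
d(P) = -½ (d(P) = (1/(4*(-1 - 1)))*4 = ((¼)/(-2))*4 = ((¼)*(-½))*4 = -⅛*4 = -½)
141*68 + d(7) = 141*68 - ½ = 9588 - ½ = 19175/2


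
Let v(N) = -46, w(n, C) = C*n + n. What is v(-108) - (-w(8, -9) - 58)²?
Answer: -82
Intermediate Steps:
w(n, C) = n + C*n
v(-108) - (-w(8, -9) - 58)² = -46 - (-8*(1 - 9) - 58)² = -46 - (-8*(-8) - 58)² = -46 - (-1*(-64) - 58)² = -46 - (64 - 58)² = -46 - 1*6² = -46 - 1*36 = -46 - 36 = -82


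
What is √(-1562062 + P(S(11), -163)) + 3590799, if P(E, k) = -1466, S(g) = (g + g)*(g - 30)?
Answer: 3590799 + 2*I*√390882 ≈ 3.5908e+6 + 1250.4*I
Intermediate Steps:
S(g) = 2*g*(-30 + g) (S(g) = (2*g)*(-30 + g) = 2*g*(-30 + g))
√(-1562062 + P(S(11), -163)) + 3590799 = √(-1562062 - 1466) + 3590799 = √(-1563528) + 3590799 = 2*I*√390882 + 3590799 = 3590799 + 2*I*√390882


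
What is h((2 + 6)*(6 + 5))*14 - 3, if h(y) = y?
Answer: 1229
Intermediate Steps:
h((2 + 6)*(6 + 5))*14 - 3 = ((2 + 6)*(6 + 5))*14 - 3 = (8*11)*14 - 3 = 88*14 - 3 = 1232 - 3 = 1229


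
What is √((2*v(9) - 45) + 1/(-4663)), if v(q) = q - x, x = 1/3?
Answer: 2*I*√1353547662/13989 ≈ 5.2599*I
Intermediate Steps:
x = ⅓ ≈ 0.33333
v(q) = -⅓ + q (v(q) = q - 1*⅓ = q - ⅓ = -⅓ + q)
√((2*v(9) - 45) + 1/(-4663)) = √((2*(-⅓ + 9) - 45) + 1/(-4663)) = √((2*(26/3) - 45) - 1/4663) = √((52/3 - 45) - 1/4663) = √(-83/3 - 1/4663) = √(-387032/13989) = 2*I*√1353547662/13989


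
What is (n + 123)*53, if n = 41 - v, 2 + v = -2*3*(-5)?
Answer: 7208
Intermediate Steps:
v = 28 (v = -2 - 2*3*(-5) = -2 - 6*(-5) = -2 + 30 = 28)
n = 13 (n = 41 - 1*28 = 41 - 28 = 13)
(n + 123)*53 = (13 + 123)*53 = 136*53 = 7208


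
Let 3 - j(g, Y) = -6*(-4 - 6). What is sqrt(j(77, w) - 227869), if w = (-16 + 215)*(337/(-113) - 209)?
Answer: I*sqrt(227926) ≈ 477.42*I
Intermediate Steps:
w = -4766846/113 (w = 199*(337*(-1/113) - 209) = 199*(-337/113 - 209) = 199*(-23954/113) = -4766846/113 ≈ -42185.)
j(g, Y) = -57 (j(g, Y) = 3 - (-6)*(-4 - 6) = 3 - (-6)*(-10) = 3 - 1*60 = 3 - 60 = -57)
sqrt(j(77, w) - 227869) = sqrt(-57 - 227869) = sqrt(-227926) = I*sqrt(227926)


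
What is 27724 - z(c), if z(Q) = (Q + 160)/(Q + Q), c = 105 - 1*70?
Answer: 388097/14 ≈ 27721.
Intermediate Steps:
c = 35 (c = 105 - 70 = 35)
z(Q) = (160 + Q)/(2*Q) (z(Q) = (160 + Q)/((2*Q)) = (160 + Q)*(1/(2*Q)) = (160 + Q)/(2*Q))
27724 - z(c) = 27724 - (160 + 35)/(2*35) = 27724 - 195/(2*35) = 27724 - 1*39/14 = 27724 - 39/14 = 388097/14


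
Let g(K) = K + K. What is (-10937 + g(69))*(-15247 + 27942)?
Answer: -137093305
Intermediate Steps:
g(K) = 2*K
(-10937 + g(69))*(-15247 + 27942) = (-10937 + 2*69)*(-15247 + 27942) = (-10937 + 138)*12695 = -10799*12695 = -137093305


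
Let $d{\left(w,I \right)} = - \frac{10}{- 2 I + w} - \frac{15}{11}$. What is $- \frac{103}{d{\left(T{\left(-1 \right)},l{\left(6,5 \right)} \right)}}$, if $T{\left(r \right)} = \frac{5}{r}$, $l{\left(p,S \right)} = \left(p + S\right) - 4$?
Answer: $\frac{21527}{175} \approx 123.01$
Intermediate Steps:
$l{\left(p,S \right)} = -4 + S + p$ ($l{\left(p,S \right)} = \left(S + p\right) - 4 = -4 + S + p$)
$d{\left(w,I \right)} = - \frac{15}{11} - \frac{10}{w - 2 I}$ ($d{\left(w,I \right)} = - \frac{10}{w - 2 I} - \frac{15}{11} = - \frac{15}{11} - \frac{10}{w - 2 I}$)
$- \frac{103}{d{\left(T{\left(-1 \right)},l{\left(6,5 \right)} \right)}} = - \frac{103}{\frac{5}{11} \frac{1}{- \frac{5}{-1} + 2 \left(-4 + 5 + 6\right)} \left(22 - 6 \left(-4 + 5 + 6\right) + 3 \frac{5}{-1}\right)} = - \frac{103}{\frac{5}{11} \frac{1}{- 5 \left(-1\right) + 2 \cdot 7} \left(22 - 42 + 3 \cdot 5 \left(-1\right)\right)} = - \frac{103}{\frac{5}{11} \frac{1}{\left(-1\right) \left(-5\right) + 14} \left(22 - 42 + 3 \left(-5\right)\right)} = - \frac{103}{\frac{5}{11} \frac{1}{5 + 14} \left(22 - 42 - 15\right)} = - \frac{103}{\frac{5}{11} \cdot \frac{1}{19} \left(-35\right)} = - \frac{103}{- \frac{175}{209}} = \left(-103\right) \left(- \frac{209}{175}\right) = \frac{21527}{175}$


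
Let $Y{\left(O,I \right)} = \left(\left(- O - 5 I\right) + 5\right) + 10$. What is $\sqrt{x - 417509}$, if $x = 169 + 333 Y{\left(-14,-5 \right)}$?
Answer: $i \sqrt{399358} \approx 631.95 i$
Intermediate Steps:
$Y{\left(O,I \right)} = 15 - O - 5 I$ ($Y{\left(O,I \right)} = \left(5 - O - 5 I\right) + 10 = 15 - O - 5 I$)
$x = 18151$ ($x = 169 + 333 \left(15 - -14 - -25\right) = 169 + 333 \left(15 + 14 + 25\right) = 169 + 333 \cdot 54 = 169 + 17982 = 18151$)
$\sqrt{x - 417509} = \sqrt{18151 - 417509} = \sqrt{-399358} = i \sqrt{399358}$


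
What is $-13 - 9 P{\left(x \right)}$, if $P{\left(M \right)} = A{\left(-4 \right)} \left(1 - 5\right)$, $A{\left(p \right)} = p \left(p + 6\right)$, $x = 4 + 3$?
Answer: $-301$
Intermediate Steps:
$x = 7$
$A{\left(p \right)} = p \left(6 + p\right)$
$P{\left(M \right)} = 32$ ($P{\left(M \right)} = - 4 \left(6 - 4\right) \left(1 - 5\right) = \left(-4\right) 2 \left(-4\right) = \left(-8\right) \left(-4\right) = 32$)
$-13 - 9 P{\left(x \right)} = -13 - 288 = -301$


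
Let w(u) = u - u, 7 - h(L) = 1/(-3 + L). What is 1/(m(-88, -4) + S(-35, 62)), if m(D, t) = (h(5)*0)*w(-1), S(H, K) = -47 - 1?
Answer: -1/48 ≈ -0.020833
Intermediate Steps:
S(H, K) = -48
h(L) = 7 - 1/(-3 + L)
w(u) = 0
m(D, t) = 0 (m(D, t) = (((-22 + 7*5)/(-3 + 5))*0)*0 = (((-22 + 35)/2)*0)*0 = (((½)*13)*0)*0 = ((13/2)*0)*0 = 0*0 = 0)
1/(m(-88, -4) + S(-35, 62)) = 1/(0 - 48) = 1/(-48) = -1/48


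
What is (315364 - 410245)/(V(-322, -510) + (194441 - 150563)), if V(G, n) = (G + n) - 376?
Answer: -94881/42670 ≈ -2.2236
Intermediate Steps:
V(G, n) = -376 + G + n
(315364 - 410245)/(V(-322, -510) + (194441 - 150563)) = (315364 - 410245)/((-376 - 322 - 510) + (194441 - 150563)) = -94881/(-1208 + 43878) = -94881/42670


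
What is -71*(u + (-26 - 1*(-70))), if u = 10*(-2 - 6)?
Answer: 2556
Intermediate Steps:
u = -80 (u = 10*(-8) = -80)
-71*(u + (-26 - 1*(-70))) = -71*(-80 + (-26 - 1*(-70))) = -71*(-80 + (-26 + 70)) = -71*(-80 + 44) = -71*(-36) = 2556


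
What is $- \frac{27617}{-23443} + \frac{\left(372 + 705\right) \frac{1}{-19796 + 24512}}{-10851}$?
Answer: $\frac{471076073287}{399885348996} \approx 1.178$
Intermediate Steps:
$- \frac{27617}{-23443} + \frac{\left(372 + 705\right) \frac{1}{-19796 + 24512}}{-10851} = \left(-27617\right) \left(- \frac{1}{23443}\right) + \frac{1077}{4716} \left(- \frac{1}{10851}\right) = \frac{27617}{23443} + 1077 \cdot \frac{1}{4716} \left(- \frac{1}{10851}\right) = \frac{27617}{23443} + \frac{359}{1572} \left(- \frac{1}{10851}\right) = \frac{27617}{23443} - \frac{359}{17057772} = \frac{471076073287}{399885348996}$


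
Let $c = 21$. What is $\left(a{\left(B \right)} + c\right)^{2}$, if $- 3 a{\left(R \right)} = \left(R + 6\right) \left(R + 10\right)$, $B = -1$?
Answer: $36$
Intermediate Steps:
$a{\left(R \right)} = - \frac{\left(6 + R\right) \left(10 + R\right)}{3}$ ($a{\left(R \right)} = - \frac{\left(R + 6\right) \left(R + 10\right)}{3} = - \frac{\left(6 + R\right) \left(10 + R\right)}{3}$)
$\left(a{\left(B \right)} + c\right)^{2} = \left(\left(-20 - - \frac{16}{3} - \frac{\left(-1\right)^{2}}{3}\right) + 21\right)^{2} = \left(\left(-20 + \frac{16}{3} - \frac{1}{3}\right) + 21\right)^{2} = \left(-15 + 21\right)^{2} = 6^{2} = 36$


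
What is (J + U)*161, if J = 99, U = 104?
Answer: 32683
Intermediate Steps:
(J + U)*161 = (99 + 104)*161 = 203*161 = 32683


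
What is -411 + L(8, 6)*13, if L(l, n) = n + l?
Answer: -229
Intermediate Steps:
L(l, n) = l + n
-411 + L(8, 6)*13 = -411 + (8 + 6)*13 = -411 + 14*13 = -411 + 182 = -229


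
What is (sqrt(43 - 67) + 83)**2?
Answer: 6865 + 332*I*sqrt(6) ≈ 6865.0 + 813.23*I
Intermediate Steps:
(sqrt(43 - 67) + 83)**2 = (sqrt(-24) + 83)**2 = (2*I*sqrt(6) + 83)**2 = (83 + 2*I*sqrt(6))**2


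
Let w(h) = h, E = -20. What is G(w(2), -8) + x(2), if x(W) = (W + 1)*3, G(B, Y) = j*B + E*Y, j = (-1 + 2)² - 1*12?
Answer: 147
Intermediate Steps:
j = -11 (j = 1² - 12 = 1 - 12 = -11)
G(B, Y) = -20*Y - 11*B (G(B, Y) = -11*B - 20*Y = -20*Y - 11*B)
x(W) = 3 + 3*W (x(W) = (1 + W)*3 = 3 + 3*W)
G(w(2), -8) + x(2) = (-20*(-8) - 11*2) + (3 + 3*2) = (160 - 22) + (3 + 6) = 138 + 9 = 147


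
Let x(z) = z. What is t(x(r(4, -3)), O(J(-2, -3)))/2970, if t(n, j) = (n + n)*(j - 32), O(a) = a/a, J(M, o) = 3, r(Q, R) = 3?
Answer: -31/495 ≈ -0.062626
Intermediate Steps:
O(a) = 1
t(n, j) = 2*n*(-32 + j) (t(n, j) = (2*n)*(-32 + j) = 2*n*(-32 + j))
t(x(r(4, -3)), O(J(-2, -3)))/2970 = (2*3*(-32 + 1))/2970 = (2*3*(-31))*(1/2970) = -186*1/2970 = -31/495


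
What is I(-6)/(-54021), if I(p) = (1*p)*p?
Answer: -12/18007 ≈ -0.00066641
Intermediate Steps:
I(p) = p**2 (I(p) = p*p = p**2)
I(-6)/(-54021) = (-6)**2/(-54021) = 36*(-1/54021) = -12/18007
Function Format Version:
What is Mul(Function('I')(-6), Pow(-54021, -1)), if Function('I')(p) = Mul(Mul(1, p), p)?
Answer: Rational(-12, 18007) ≈ -0.00066641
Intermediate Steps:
Function('I')(p) = Pow(p, 2) (Function('I')(p) = Mul(p, p) = Pow(p, 2))
Mul(Function('I')(-6), Pow(-54021, -1)) = Mul(Pow(-6, 2), Pow(-54021, -1)) = Mul(36, Rational(-1, 54021)) = Rational(-12, 18007)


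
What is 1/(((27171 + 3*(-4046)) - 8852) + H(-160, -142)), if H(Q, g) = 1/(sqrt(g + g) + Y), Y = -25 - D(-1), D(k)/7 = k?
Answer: 52930/327158763 + 2*I*sqrt(71)/23228272173 ≈ 0.00016179 + 7.2551e-10*I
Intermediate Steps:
D(k) = 7*k
Y = -18 (Y = -25 - 7*(-1) = -25 - 1*(-7) = -25 + 7 = -18)
H(Q, g) = 1/(-18 + sqrt(2)*sqrt(g)) (H(Q, g) = 1/(sqrt(g + g) - 18) = 1/(sqrt(2*g) - 18) = 1/(sqrt(2)*sqrt(g) - 18) = 1/(-18 + sqrt(2)*sqrt(g)))
1/(((27171 + 3*(-4046)) - 8852) + H(-160, -142)) = 1/(((27171 + 3*(-4046)) - 8852) + 1/(-18 + sqrt(2)*sqrt(-142))) = 1/(((27171 - 12138) - 8852) + 1/(-18 + sqrt(2)*(I*sqrt(142)))) = 1/((15033 - 8852) + 1/(-18 + 2*I*sqrt(71))) = 1/(6181 + 1/(-18 + 2*I*sqrt(71)))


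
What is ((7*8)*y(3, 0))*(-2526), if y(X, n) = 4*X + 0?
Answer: -1697472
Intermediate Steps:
y(X, n) = 4*X
((7*8)*y(3, 0))*(-2526) = ((7*8)*(4*3))*(-2526) = (56*12)*(-2526) = 672*(-2526) = -1697472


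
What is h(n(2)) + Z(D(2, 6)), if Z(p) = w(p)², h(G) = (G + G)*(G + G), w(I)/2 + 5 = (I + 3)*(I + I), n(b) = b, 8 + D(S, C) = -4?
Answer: 178100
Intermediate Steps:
D(S, C) = -12 (D(S, C) = -8 - 4 = -12)
w(I) = -10 + 4*I*(3 + I) (w(I) = -10 + 2*((I + 3)*(I + I)) = -10 + 2*((3 + I)*(2*I)) = -10 + 2*(2*I*(3 + I)) = -10 + 4*I*(3 + I))
h(G) = 4*G² (h(G) = (2*G)*(2*G) = 4*G²)
Z(p) = (-10 + 4*p² + 12*p)²
h(n(2)) + Z(D(2, 6)) = 4*2² + 4*(-5 + 2*(-12)² + 6*(-12))² = 4*4 + 4*(-5 + 2*144 - 72)² = 16 + 4*(-5 + 288 - 72)² = 16 + 4*211² = 16 + 4*44521 = 16 + 178084 = 178100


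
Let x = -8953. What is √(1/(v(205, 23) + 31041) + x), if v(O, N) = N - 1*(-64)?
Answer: I*√2168757665706/15564 ≈ 94.62*I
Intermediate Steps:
v(O, N) = 64 + N (v(O, N) = N + 64 = 64 + N)
√(1/(v(205, 23) + 31041) + x) = √(1/((64 + 23) + 31041) - 8953) = √(1/(87 + 31041) - 8953) = √(1/31128 - 8953) = √(-278688983/31128) = I*√2168757665706/15564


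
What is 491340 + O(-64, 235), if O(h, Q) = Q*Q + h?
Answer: 546501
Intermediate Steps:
O(h, Q) = h + Q² (O(h, Q) = Q² + h = h + Q²)
491340 + O(-64, 235) = 491340 + (-64 + 235²) = 491340 + (-64 + 55225) = 491340 + 55161 = 546501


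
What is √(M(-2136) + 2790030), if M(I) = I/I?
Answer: √2790031 ≈ 1670.3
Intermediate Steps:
M(I) = 1
√(M(-2136) + 2790030) = √(1 + 2790030) = √2790031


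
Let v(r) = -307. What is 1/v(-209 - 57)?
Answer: -1/307 ≈ -0.0032573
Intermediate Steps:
1/v(-209 - 57) = 1/(-307) = -1/307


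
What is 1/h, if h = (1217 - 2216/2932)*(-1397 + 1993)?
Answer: 733/531338172 ≈ 1.3795e-6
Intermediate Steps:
h = 531338172/733 (h = (1217 - 2216*1/2932)*596 = (1217 - 554/733)*596 = (891507/733)*596 = 531338172/733 ≈ 7.2488e+5)
1/h = 1/(531338172/733) = 733/531338172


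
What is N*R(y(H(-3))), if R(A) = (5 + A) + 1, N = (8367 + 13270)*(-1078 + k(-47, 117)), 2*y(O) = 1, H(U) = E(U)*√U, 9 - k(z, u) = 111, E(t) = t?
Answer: -165955790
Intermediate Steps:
k(z, u) = -102 (k(z, u) = 9 - 1*111 = 9 - 111 = -102)
H(U) = U^(3/2) (H(U) = U*√U = U^(3/2))
y(O) = ½ (y(O) = (½)*1 = ½)
N = -25531660 (N = (8367 + 13270)*(-1078 - 102) = 21637*(-1180) = -25531660)
R(A) = 6 + A
N*R(y(H(-3))) = -25531660*(6 + ½) = -25531660*13/2 = -165955790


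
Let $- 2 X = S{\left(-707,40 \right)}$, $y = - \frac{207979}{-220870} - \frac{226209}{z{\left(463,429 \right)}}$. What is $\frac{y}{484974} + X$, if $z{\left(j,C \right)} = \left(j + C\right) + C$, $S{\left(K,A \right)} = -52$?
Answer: $\frac{525566224375987}{20214358564140} \approx 26.0$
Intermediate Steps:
$z{\left(j,C \right)} = j + 2 C$ ($z{\left(j,C \right)} = \left(C + j\right) + C = j + 2 C$)
$y = - \frac{49688041571}{291769270}$ ($y = - \frac{207979}{-220870} - \frac{226209}{463 + 2 \cdot 429} = \left(-207979\right) \left(- \frac{1}{220870}\right) - \frac{226209}{463 + 858} = \frac{207979}{220870} - \frac{226209}{1321} = - \frac{49688041571}{291769270} \approx -170.3$)
$X = 26$ ($X = \left(- \frac{1}{2}\right) \left(-52\right) = 26$)
$\frac{y}{484974} + X = - \frac{49688041571}{291769270 \cdot 484974} + 26 = \left(- \frac{49688041571}{291769270}\right) \frac{1}{484974} + 26 = - \frac{7098291653}{20214358564140} + 26 = \frac{525566224375987}{20214358564140}$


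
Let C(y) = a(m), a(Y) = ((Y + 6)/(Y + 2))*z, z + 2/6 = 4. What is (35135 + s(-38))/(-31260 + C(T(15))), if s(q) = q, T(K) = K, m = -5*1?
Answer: -315873/281351 ≈ -1.1227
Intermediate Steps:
m = -5
z = 11/3 (z = -⅓ + 4 = 11/3 ≈ 3.6667)
a(Y) = 11*(6 + Y)/(3*(2 + Y)) (a(Y) = ((Y + 6)/(Y + 2))*(11/3) = ((6 + Y)/(2 + Y))*(11/3) = 11*(6 + Y)/(3*(2 + Y)))
C(y) = -11/9 (C(y) = 11*(6 - 5)/(3*(2 - 5)) = (11/3)*1/(-3) = (11/3)*(-⅓)*1 = -11/9)
(35135 + s(-38))/(-31260 + C(T(15))) = (35135 - 38)/(-31260 - 11/9) = 35097/(-281351/9) = 35097*(-9/281351) = -315873/281351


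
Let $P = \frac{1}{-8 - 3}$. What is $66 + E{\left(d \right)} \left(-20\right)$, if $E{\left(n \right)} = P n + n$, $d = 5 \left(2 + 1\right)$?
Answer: $- \frac{2274}{11} \approx -206.73$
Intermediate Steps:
$P = - \frac{1}{11}$ ($P = \frac{1}{-11} = - \frac{1}{11} \approx -0.090909$)
$d = 15$ ($d = 5 \cdot 3 = 15$)
$E{\left(n \right)} = \frac{10 n}{11}$ ($E{\left(n \right)} = - \frac{n}{11} + n = \frac{10 n}{11}$)
$66 + E{\left(d \right)} \left(-20\right) = 66 + \frac{10}{11} \cdot 15 \left(-20\right) = 66 + \frac{150}{11} \left(-20\right) = 66 - \frac{3000}{11} = - \frac{2274}{11}$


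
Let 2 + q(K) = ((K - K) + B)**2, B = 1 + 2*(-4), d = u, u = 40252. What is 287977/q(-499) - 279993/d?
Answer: 11578490533/1891844 ≈ 6120.2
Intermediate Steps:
d = 40252
B = -7 (B = 1 - 8 = -7)
q(K) = 47 (q(K) = -2 + ((K - K) - 7)**2 = -2 + (0 - 7)**2 = -2 + (-7)**2 = -2 + 49 = 47)
287977/q(-499) - 279993/d = 287977/47 - 279993/40252 = 11578490533/1891844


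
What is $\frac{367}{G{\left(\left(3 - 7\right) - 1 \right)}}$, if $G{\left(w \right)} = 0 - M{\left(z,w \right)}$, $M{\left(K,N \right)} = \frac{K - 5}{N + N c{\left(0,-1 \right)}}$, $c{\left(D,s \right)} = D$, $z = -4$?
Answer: $- \frac{1835}{9} \approx -203.89$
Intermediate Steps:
$M{\left(K,N \right)} = \frac{-5 + K}{N}$ ($M{\left(K,N \right)} = \frac{K - 5}{N + N 0} = \frac{-5 + K}{N + 0} = \frac{-5 + K}{N}$)
$G{\left(w \right)} = \frac{9}{w}$ ($G{\left(w \right)} = 0 - \frac{-5 - 4}{w} = 0 - \frac{1}{w} \left(-9\right) = 0 - - \frac{9}{w} = 0 + \frac{9}{w} = \frac{9}{w}$)
$\frac{367}{G{\left(\left(3 - 7\right) - 1 \right)}} = \frac{367}{9 \frac{1}{\left(3 - 7\right) - 1}} = \frac{367}{9 \frac{1}{-4 - 1}} = \frac{367}{9 \frac{1}{-5}} = \frac{367}{9 \left(- \frac{1}{5}\right)} = \frac{367}{- \frac{9}{5}} = 367 \left(- \frac{5}{9}\right) = - \frac{1835}{9}$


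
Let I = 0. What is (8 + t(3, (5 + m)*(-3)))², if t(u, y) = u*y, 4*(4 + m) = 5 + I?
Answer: 2401/16 ≈ 150.06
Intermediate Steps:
m = -11/4 (m = -4 + (5 + 0)/4 = -4 + (¼)*5 = -4 + 5/4 = -11/4 ≈ -2.7500)
(8 + t(3, (5 + m)*(-3)))² = (8 + 3*((5 - 11/4)*(-3)))² = (8 + 3*((9/4)*(-3)))² = (8 + 3*(-27/4))² = (8 - 81/4)² = (-49/4)² = 2401/16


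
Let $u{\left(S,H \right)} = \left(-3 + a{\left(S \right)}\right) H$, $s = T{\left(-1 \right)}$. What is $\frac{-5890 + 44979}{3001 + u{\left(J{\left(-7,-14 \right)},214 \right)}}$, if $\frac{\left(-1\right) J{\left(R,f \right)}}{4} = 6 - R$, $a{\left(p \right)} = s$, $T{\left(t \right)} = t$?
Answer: $\frac{39089}{2145} \approx 18.223$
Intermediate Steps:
$s = -1$
$a{\left(p \right)} = -1$
$J{\left(R,f \right)} = -24 + 4 R$ ($J{\left(R,f \right)} = - 4 \left(6 - R\right) = -24 + 4 R$)
$u{\left(S,H \right)} = - 4 H$ ($u{\left(S,H \right)} = \left(-3 - 1\right) H = - 4 H$)
$\frac{-5890 + 44979}{3001 + u{\left(J{\left(-7,-14 \right)},214 \right)}} = \frac{-5890 + 44979}{3001 - 856} = \frac{39089}{3001 - 856} = \frac{39089}{2145}$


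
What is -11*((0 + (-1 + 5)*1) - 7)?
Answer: 33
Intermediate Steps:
-11*((0 + (-1 + 5)*1) - 7) = -11*((0 + 4*1) - 7) = -11*((0 + 4) - 7) = -11*(4 - 7) = -11*(-3) = 33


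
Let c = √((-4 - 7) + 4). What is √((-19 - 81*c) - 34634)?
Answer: √(-34653 - 81*I*√7) ≈ 0.5756 - 186.15*I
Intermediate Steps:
c = I*√7 (c = √(-11 + 4) = √(-7) = I*√7 ≈ 2.6458*I)
√((-19 - 81*c) - 34634) = √((-19 - 81*I*√7) - 34634) = √(-34653 - 81*I*√7)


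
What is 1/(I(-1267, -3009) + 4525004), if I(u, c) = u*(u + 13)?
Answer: 1/6113822 ≈ 1.6356e-7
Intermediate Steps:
I(u, c) = u*(13 + u)
1/(I(-1267, -3009) + 4525004) = 1/(-1267*(13 - 1267) + 4525004) = 1/(-1267*(-1254) + 4525004) = 1/(1588818 + 4525004) = 1/6113822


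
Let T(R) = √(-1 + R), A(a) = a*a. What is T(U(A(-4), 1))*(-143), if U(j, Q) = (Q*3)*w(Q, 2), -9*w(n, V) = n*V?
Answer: -143*I*√15/3 ≈ -184.61*I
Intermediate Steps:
A(a) = a²
w(n, V) = -V*n/9 (w(n, V) = -n*V/9 = -V*n/9)
U(j, Q) = -2*Q²/3 (U(j, Q) = (Q*3)*(-⅑*2*Q) = (3*Q)*(-2*Q/9) = -2*Q²/3)
T(U(A(-4), 1))*(-143) = √(-1 - ⅔*1²)*(-143) = √(-1 - ⅔*1)*(-143) = √(-1 - ⅔)*(-143) = √(-5/3)*(-143) = (I*√15/3)*(-143) = -143*I*√15/3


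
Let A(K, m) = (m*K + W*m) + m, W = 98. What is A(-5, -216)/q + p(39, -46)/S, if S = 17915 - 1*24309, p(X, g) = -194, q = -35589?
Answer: 22788007/37926011 ≈ 0.60085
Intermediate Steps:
S = -6394 (S = 17915 - 24309 = -6394)
A(K, m) = 99*m + K*m (A(K, m) = (m*K + 98*m) + m = (K*m + 98*m) + m = (98*m + K*m) + m = 99*m + K*m)
A(-5, -216)/q + p(39, -46)/S = -216*(99 - 5)/(-35589) - 194/(-6394) = -216*94*(-1/35589) - 194*(-1/6394) = -20304*(-1/35589) + 97/3197 = 6768/11863 + 97/3197 = 22788007/37926011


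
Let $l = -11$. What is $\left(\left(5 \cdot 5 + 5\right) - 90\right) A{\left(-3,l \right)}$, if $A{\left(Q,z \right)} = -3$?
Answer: $180$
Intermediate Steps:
$\left(\left(5 \cdot 5 + 5\right) - 90\right) A{\left(-3,l \right)} = \left(\left(5 \cdot 5 + 5\right) - 90\right) \left(-3\right) = \left(\left(25 + 5\right) - 90\right) \left(-3\right) = \left(30 - 90\right) \left(-3\right) = \left(-60\right) \left(-3\right) = 180$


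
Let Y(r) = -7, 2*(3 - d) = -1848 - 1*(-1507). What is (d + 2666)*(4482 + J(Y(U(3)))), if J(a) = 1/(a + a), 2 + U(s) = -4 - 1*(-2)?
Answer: 356340213/28 ≈ 1.2726e+7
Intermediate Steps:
U(s) = -4 (U(s) = -2 + (-4 - 1*(-2)) = -2 + (-4 + 2) = -2 - 2 = -4)
d = 347/2 (d = 3 - (-1848 - 1*(-1507))/2 = 3 - (-1848 + 1507)/2 = 3 - ½*(-341) = 3 + 341/2 = 347/2 ≈ 173.50)
J(a) = 1/(2*a)
(d + 2666)*(4482 + J(Y(U(3)))) = (347/2 + 2666)*(4482 + (½)/(-7)) = 5679*(4482 + (½)*(-⅐))/2 = 5679*(4482 - 1/14)/2 = (5679/2)*(62747/14) = 356340213/28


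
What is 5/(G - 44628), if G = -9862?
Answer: -1/10898 ≈ -9.1760e-5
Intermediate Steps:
5/(G - 44628) = 5/(-9862 - 44628) = 5/(-54490) = 5*(-1/54490) = -1/10898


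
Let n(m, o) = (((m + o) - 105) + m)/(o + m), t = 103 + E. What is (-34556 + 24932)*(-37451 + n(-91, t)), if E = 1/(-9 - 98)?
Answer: 462619154928/1283 ≈ 3.6058e+8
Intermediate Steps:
E = -1/107 (E = 1/(-107) = -1/107 ≈ -0.0093458)
t = 11020/107 (t = 103 - 1/107 = 11020/107 ≈ 102.99)
n(m, o) = (-105 + o + 2*m)/(m + o) (n(m, o) = ((-105 + m + o) + m)/(m + o) = (-105 + o + 2*m)/(m + o))
(-34556 + 24932)*(-37451 + n(-91, t)) = (-34556 + 24932)*(-37451 + (-105 + 11020/107 + 2*(-91))/(-91 + 11020/107)) = -9624*(-37451 + (-105 + 11020/107 - 182)/(1283/107)) = -9624*(-37451 + (107/1283)*(-19689/107)) = -9624*(-37451 - 19689/1283) = -9624*(-48069322/1283) = 462619154928/1283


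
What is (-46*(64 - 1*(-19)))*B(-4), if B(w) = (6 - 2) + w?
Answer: 0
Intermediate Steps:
B(w) = 4 + w
(-46*(64 - 1*(-19)))*B(-4) = (-46*(64 - 1*(-19)))*(4 - 4) = -46*(64 + 19)*0 = -46*83*0 = -3818*0 = 0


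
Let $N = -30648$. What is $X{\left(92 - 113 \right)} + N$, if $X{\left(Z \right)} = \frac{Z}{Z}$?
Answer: $-30647$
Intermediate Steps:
$X{\left(Z \right)} = 1$
$X{\left(92 - 113 \right)} + N = 1 - 30648 = -30647$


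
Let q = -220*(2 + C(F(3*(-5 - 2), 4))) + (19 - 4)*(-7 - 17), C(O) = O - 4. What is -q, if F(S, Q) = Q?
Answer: 800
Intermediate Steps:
C(O) = -4 + O
q = -800 (q = -220*(2 + (-4 + 4)) + (19 - 4)*(-7 - 17) = -220*(2 + 0) + 15*(-24) = -220*2 - 360 = -44*10 - 360 = -440 - 360 = -800)
-q = -1*(-800) = 800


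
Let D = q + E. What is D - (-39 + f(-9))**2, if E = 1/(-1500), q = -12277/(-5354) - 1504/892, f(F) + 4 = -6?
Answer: -2149448153221/895456500 ≈ -2400.4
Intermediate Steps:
f(F) = -10 (f(F) = -4 - 6 = -10)
q = 724667/1193942 (q = -12277*(-1/5354) - 1504*1/892 = 12277/5354 - 376/223 = 724667/1193942 ≈ 0.60695)
E = -1/1500 ≈ -0.00066667
D = 542903279/895456500 (D = 724667/1193942 - 1/1500 = 542903279/895456500 ≈ 0.60629)
D - (-39 + f(-9))**2 = 542903279/895456500 - (-39 - 10)**2 = 542903279/895456500 - 1*(-49)**2 = 542903279/895456500 - 1*2401 = 542903279/895456500 - 2401 = -2149448153221/895456500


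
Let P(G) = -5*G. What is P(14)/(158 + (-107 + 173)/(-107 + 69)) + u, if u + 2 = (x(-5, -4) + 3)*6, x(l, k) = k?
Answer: -25082/2969 ≈ -8.4480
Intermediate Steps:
u = -8 (u = -2 + (-4 + 3)*6 = -2 - 1*6 = -2 - 6 = -8)
P(14)/(158 + (-107 + 173)/(-107 + 69)) + u = (-5*14)/(158 + (-107 + 173)/(-107 + 69)) - 8 = -70/(158 + 66/(-38)) - 8 = -70/(158 + 66*(-1/38)) - 8 = -70/(158 - 33/19) - 8 = -70/2969/19 - 8 = -70*19/2969 - 8 = -1330/2969 - 8 = -25082/2969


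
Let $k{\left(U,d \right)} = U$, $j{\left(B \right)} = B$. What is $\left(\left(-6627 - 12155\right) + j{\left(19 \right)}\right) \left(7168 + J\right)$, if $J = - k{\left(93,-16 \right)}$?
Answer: $-132748225$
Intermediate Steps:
$J = -93$ ($J = \left(-1\right) 93 = -93$)
$\left(\left(-6627 - 12155\right) + j{\left(19 \right)}\right) \left(7168 + J\right) = \left(\left(-6627 - 12155\right) + 19\right) \left(7168 - 93\right) = \left(\left(-6627 - 12155\right) + 19\right) 7075 = \left(-18782 + 19\right) 7075 = \left(-18763\right) 7075 = -132748225$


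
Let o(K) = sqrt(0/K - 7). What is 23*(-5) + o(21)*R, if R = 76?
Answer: -115 + 76*I*sqrt(7) ≈ -115.0 + 201.08*I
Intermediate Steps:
o(K) = I*sqrt(7) (o(K) = sqrt(0 - 7) = sqrt(-7) = I*sqrt(7))
23*(-5) + o(21)*R = 23*(-5) + (I*sqrt(7))*76 = -115 + 76*I*sqrt(7)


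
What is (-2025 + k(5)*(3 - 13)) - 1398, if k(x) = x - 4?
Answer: -3433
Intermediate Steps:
k(x) = -4 + x
(-2025 + k(5)*(3 - 13)) - 1398 = (-2025 + (-4 + 5)*(3 - 13)) - 1398 = (-2025 + 1*(-10)) - 1398 = (-2025 - 10) - 1398 = -2035 - 1398 = -3433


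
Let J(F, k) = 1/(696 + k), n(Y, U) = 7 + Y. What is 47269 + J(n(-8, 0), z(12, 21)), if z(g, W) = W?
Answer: 33891874/717 ≈ 47269.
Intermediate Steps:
47269 + J(n(-8, 0), z(12, 21)) = 47269 + 1/(696 + 21) = 47269 + 1/717 = 33891874/717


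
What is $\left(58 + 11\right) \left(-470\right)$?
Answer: $-32430$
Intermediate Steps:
$\left(58 + 11\right) \left(-470\right) = 69 \left(-470\right) = -32430$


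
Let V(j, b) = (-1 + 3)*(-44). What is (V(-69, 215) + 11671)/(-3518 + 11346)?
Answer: 11583/7828 ≈ 1.4797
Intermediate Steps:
V(j, b) = -88 (V(j, b) = 2*(-44) = -88)
(V(-69, 215) + 11671)/(-3518 + 11346) = (-88 + 11671)/(-3518 + 11346) = 11583/7828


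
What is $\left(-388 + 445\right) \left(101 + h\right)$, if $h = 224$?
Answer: $18525$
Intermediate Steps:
$\left(-388 + 445\right) \left(101 + h\right) = \left(-388 + 445\right) \left(101 + 224\right) = 57 \cdot 325 = 18525$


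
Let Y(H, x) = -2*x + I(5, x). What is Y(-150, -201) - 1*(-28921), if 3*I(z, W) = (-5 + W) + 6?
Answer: 87769/3 ≈ 29256.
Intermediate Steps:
I(z, W) = 1/3 + W/3 (I(z, W) = ((-5 + W) + 6)/3 = (1 + W)/3 = 1/3 + W/3)
Y(H, x) = 1/3 - 5*x/3 (Y(H, x) = -2*x + (1/3 + x/3) = 1/3 - 5*x/3)
Y(-150, -201) - 1*(-28921) = (1/3 - 5/3*(-201)) - 1*(-28921) = (1/3 + 335) + 28921 = 1006/3 + 28921 = 87769/3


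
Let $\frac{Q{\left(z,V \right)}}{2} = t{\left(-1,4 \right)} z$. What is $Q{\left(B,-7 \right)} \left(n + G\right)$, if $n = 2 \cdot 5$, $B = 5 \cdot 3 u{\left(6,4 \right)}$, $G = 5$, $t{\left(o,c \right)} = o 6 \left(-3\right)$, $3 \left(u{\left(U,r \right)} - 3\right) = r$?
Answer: $35100$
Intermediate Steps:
$u{\left(U,r \right)} = 3 + \frac{r}{3}$
$t{\left(o,c \right)} = - 18 o$ ($t{\left(o,c \right)} = 6 o \left(-3\right) = - 18 o$)
$B = 65$ ($B = 5 \cdot 3 \left(3 + \frac{1}{3} \cdot 4\right) = 15 \left(3 + \frac{4}{3}\right) = 15 \cdot \frac{13}{3} = 65$)
$n = 10$
$Q{\left(z,V \right)} = 36 z$ ($Q{\left(z,V \right)} = 2 \left(-18\right) \left(-1\right) z = 2 \cdot 18 z = 36 z$)
$Q{\left(B,-7 \right)} \left(n + G\right) = 36 \cdot 65 \left(10 + 5\right) = 2340 \cdot 15 = 35100$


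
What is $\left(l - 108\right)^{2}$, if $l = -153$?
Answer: $68121$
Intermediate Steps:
$\left(l - 108\right)^{2} = \left(-153 - 108\right)^{2} = \left(-261\right)^{2} = 68121$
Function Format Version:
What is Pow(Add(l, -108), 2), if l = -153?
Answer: 68121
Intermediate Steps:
Pow(Add(l, -108), 2) = Pow(Add(-153, -108), 2) = Pow(-261, 2) = 68121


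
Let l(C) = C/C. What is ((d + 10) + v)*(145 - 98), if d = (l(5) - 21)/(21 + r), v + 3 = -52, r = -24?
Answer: -5405/3 ≈ -1801.7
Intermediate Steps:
l(C) = 1
v = -55 (v = -3 - 52 = -55)
d = 20/3 (d = (1 - 21)/(21 - 24) = -20/(-3) = -20*(-⅓) = 20/3 ≈ 6.6667)
((d + 10) + v)*(145 - 98) = ((20/3 + 10) - 55)*(145 - 98) = (50/3 - 55)*47 = -115/3*47 = -5405/3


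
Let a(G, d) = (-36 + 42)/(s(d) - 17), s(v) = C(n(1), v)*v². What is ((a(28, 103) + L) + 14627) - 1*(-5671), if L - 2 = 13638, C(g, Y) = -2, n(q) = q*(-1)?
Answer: 720673424/21235 ≈ 33938.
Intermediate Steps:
n(q) = -q
L = 13640 (L = 2 + 13638 = 13640)
s(v) = -2*v²
a(G, d) = 6/(-17 - 2*d²) (a(G, d) = (-36 + 42)/(-2*d² - 17) = 6/(-17 - 2*d²))
((a(28, 103) + L) + 14627) - 1*(-5671) = ((6/(-17 - 2*103²) + 13640) + 14627) - 1*(-5671) = ((6/(-17 - 2*10609) + 13640) + 14627) + 5671 = ((6/(-17 - 21218) + 13640) + 14627) + 5671 = ((6/(-21235) + 13640) + 14627) + 5671 = ((6*(-1/21235) + 13640) + 14627) + 5671 = ((-6/21235 + 13640) + 14627) + 5671 = (289645394/21235 + 14627) + 5671 = 600249739/21235 + 5671 = 720673424/21235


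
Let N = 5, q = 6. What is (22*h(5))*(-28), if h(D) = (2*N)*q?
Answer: -36960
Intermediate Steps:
h(D) = 60 (h(D) = (2*5)*6 = 10*6 = 60)
(22*h(5))*(-28) = (22*60)*(-28) = 1320*(-28) = -36960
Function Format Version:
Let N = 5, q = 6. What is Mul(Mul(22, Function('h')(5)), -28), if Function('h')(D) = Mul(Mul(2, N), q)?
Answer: -36960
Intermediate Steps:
Function('h')(D) = 60 (Function('h')(D) = Mul(Mul(2, 5), 6) = Mul(10, 6) = 60)
Mul(Mul(22, Function('h')(5)), -28) = Mul(Mul(22, 60), -28) = Mul(1320, -28) = -36960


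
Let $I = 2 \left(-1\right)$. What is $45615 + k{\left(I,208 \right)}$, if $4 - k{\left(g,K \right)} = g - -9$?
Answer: $45612$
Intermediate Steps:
$I = -2$
$k{\left(g,K \right)} = -5 - g$ ($k{\left(g,K \right)} = 4 - \left(g - -9\right) = 4 - \left(g + 9\right) = 4 - \left(9 + g\right) = -5 - g$)
$45615 + k{\left(I,208 \right)} = 45615 - 3 = 45612$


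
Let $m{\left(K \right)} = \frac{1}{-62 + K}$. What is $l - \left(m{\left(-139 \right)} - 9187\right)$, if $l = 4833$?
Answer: $\frac{2818021}{201} \approx 14020.0$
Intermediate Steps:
$l - \left(m{\left(-139 \right)} - 9187\right) = 4833 - \left(\frac{1}{-62 - 139} - 9187\right) = 4833 - \left(\frac{1}{-201} - 9187\right) = 4833 - \left(- \frac{1}{201} - 9187\right) = 4833 - - \frac{1846588}{201} = 4833 + \frac{1846588}{201} = \frac{2818021}{201}$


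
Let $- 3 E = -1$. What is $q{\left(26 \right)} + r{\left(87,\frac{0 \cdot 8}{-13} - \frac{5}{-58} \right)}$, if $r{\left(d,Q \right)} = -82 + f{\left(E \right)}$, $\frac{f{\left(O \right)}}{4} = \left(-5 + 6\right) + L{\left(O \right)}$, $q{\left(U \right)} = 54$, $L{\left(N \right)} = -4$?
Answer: $-40$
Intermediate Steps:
$E = \frac{1}{3}$ ($E = \left(- \frac{1}{3}\right) \left(-1\right) = \frac{1}{3} \approx 0.33333$)
$f{\left(O \right)} = -12$ ($f{\left(O \right)} = 4 \left(\left(-5 + 6\right) - 4\right) = 4 \left(1 - 4\right) = 4 \left(-3\right) = -12$)
$r{\left(d,Q \right)} = -94$ ($r{\left(d,Q \right)} = -82 - 12 = -94$)
$q{\left(26 \right)} + r{\left(87,\frac{0 \cdot 8}{-13} - \frac{5}{-58} \right)} = 54 - 94 = -40$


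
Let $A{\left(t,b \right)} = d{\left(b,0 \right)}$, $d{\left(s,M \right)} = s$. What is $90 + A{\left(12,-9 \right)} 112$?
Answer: $-918$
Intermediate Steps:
$A{\left(t,b \right)} = b$
$90 + A{\left(12,-9 \right)} 112 = 90 - 1008 = -918$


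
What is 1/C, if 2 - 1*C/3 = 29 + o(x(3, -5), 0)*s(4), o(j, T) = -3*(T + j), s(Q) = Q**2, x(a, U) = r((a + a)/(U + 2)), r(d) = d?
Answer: -1/369 ≈ -0.0027100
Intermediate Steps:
x(a, U) = 2*a/(2 + U) (x(a, U) = (a + a)/(U + 2) = (2*a)/(2 + U) = 2*a/(2 + U))
o(j, T) = -3*T - 3*j
C = -369 (C = 6 - 3*(29 + (-3*0 - 6*3/(2 - 5))*4**2) = 6 - 3*(29 + (0 - 6*3/(-3))*16) = 6 - 3*(29 + (0 - 6*3*(-1)/3)*16) = 6 - 3*(29 + (0 - 3*(-2))*16) = 6 - 3*(29 + (0 + 6)*16) = 6 - 3*(29 + 6*16) = 6 - 3*(29 + 96) = 6 - 3*125 = 6 - 375 = -369)
1/C = 1/(-369) = -1/369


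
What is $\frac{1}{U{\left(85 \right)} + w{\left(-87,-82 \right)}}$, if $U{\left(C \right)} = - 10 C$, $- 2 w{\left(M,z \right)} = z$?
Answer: $- \frac{1}{809} \approx -0.0012361$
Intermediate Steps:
$w{\left(M,z \right)} = - \frac{z}{2}$
$\frac{1}{U{\left(85 \right)} + w{\left(-87,-82 \right)}} = \frac{1}{\left(-10\right) 85 - -41} = \frac{1}{-850 + 41} = \frac{1}{-809} = - \frac{1}{809}$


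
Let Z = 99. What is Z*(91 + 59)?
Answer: 14850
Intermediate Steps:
Z*(91 + 59) = 99*(91 + 59) = 99*150 = 14850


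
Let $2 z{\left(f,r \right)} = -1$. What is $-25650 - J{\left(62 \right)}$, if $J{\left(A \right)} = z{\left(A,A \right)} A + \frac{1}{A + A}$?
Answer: $- \frac{3176757}{124} \approx -25619.0$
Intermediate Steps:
$z{\left(f,r \right)} = - \frac{1}{2}$ ($z{\left(f,r \right)} = \frac{1}{2} \left(-1\right) = - \frac{1}{2}$)
$J{\left(A \right)} = \frac{1}{2 A} - \frac{A}{2}$ ($J{\left(A \right)} = - \frac{A}{2} + \frac{1}{A + A} = - \frac{A}{2} + \frac{1}{2 A} = \frac{1}{2 A} - \frac{A}{2}$)
$-25650 - J{\left(62 \right)} = -25650 - \frac{1 - 62^{2}}{2 \cdot 62} = -25650 - \frac{1}{2} \cdot \frac{1}{62} \left(1 - 3844\right) = -25650 - \frac{1}{2} \cdot \frac{1}{62} \left(-3843\right) = -25650 - - \frac{3843}{124} = -25650 + \frac{3843}{124} = - \frac{3176757}{124}$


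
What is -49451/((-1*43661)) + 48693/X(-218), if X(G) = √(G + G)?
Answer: 49451/43661 - 48693*I*√109/218 ≈ 1.1326 - 2332.0*I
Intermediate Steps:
X(G) = √2*√G (X(G) = √(2*G) = √2*√G)
-49451/((-1*43661)) + 48693/X(-218) = -49451/((-1*43661)) + 48693/((√2*√(-218))) = -49451/(-43661) + 48693/((√2*(I*√218))) = -49451*(-1/43661) + 48693/((2*I*√109)) = 49451/43661 + 48693*(-I*√109/218) = 49451/43661 - 48693*I*√109/218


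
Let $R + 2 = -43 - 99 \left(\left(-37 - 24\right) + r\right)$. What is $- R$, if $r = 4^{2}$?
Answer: $-4410$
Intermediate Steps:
$r = 16$
$R = 4410$ ($R = -2 - \left(43 + 99 \left(\left(-37 - 24\right) + 16\right)\right) = -2 - \left(43 + 99 \left(-61 + 16\right)\right) = -2 - -4412 = -2 + \left(-43 + 4455\right) = -2 + 4412 = 4410$)
$- R = \left(-1\right) 4410 = -4410$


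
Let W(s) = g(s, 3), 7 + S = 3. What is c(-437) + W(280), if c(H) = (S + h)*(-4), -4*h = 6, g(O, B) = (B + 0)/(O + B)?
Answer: 6229/283 ≈ 22.011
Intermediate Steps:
g(O, B) = B/(B + O)
S = -4 (S = -7 + 3 = -4)
h = -3/2 (h = -¼*6 = -3/2 ≈ -1.5000)
W(s) = 3/(3 + s)
c(H) = 22 (c(H) = (-4 - 3/2)*(-4) = -11/2*(-4) = 22)
c(-437) + W(280) = 22 + 3/(3 + 280) = 22 + 3/283 = 6229/283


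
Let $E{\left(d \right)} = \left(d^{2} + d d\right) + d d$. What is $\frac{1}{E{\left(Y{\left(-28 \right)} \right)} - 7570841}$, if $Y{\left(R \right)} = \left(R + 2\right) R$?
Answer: $- \frac{1}{5980889} \approx -1.672 \cdot 10^{-7}$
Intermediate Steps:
$Y{\left(R \right)} = R \left(2 + R\right)$ ($Y{\left(R \right)} = \left(2 + R\right) R = R \left(2 + R\right)$)
$E{\left(d \right)} = 3 d^{2}$ ($E{\left(d \right)} = \left(d^{2} + d^{2}\right) + d^{2} = 2 d^{2} + d^{2} = 3 d^{2}$)
$\frac{1}{E{\left(Y{\left(-28 \right)} \right)} - 7570841} = \frac{1}{3 \left(- 28 \left(2 - 28\right)\right)^{2} - 7570841} = \frac{1}{3 \left(\left(-28\right) \left(-26\right)\right)^{2} - 7570841} = \frac{1}{3 \cdot 728^{2} - 7570841} = \frac{1}{3 \cdot 529984 - 7570841} = \frac{1}{1589952 - 7570841} = \frac{1}{-5980889} = - \frac{1}{5980889}$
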